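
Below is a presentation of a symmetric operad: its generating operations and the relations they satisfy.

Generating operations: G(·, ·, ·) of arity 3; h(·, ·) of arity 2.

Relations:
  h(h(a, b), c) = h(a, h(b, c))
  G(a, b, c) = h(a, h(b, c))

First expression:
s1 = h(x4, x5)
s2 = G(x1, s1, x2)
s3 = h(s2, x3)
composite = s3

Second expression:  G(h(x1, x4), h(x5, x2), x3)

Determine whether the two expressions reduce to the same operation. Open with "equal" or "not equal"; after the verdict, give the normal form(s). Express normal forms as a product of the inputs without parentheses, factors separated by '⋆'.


The first expression, normalized: x1 ⋆ x4 ⋆ x5 ⋆ x2 ⋆ x3
The second expression, normalized: x1 ⋆ x4 ⋆ x5 ⋆ x2 ⋆ x3
The normal forms match — equal.

equal: each reduces to x1 ⋆ x4 ⋆ x5 ⋆ x2 ⋆ x3


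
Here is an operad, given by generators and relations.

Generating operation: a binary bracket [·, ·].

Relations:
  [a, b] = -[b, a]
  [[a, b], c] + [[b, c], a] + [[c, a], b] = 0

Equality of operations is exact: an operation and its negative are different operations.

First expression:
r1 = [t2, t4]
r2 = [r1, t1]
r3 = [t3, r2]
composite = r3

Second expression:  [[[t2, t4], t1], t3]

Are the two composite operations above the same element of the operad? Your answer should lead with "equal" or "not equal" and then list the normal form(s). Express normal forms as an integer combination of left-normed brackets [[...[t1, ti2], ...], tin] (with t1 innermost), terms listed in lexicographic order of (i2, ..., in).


The first composite normalizes to [[[t1, t2], t4], t3] - [[[t1, t4], t2], t3]
The second composite normalizes to -[[[t1, t2], t4], t3] + [[[t1, t4], t2], t3]
The forms do not match — not equal.

not equal: they reduce to [[[t1, t2], t4], t3] - [[[t1, t4], t2], t3] and -[[[t1, t2], t4], t3] + [[[t1, t4], t2], t3]


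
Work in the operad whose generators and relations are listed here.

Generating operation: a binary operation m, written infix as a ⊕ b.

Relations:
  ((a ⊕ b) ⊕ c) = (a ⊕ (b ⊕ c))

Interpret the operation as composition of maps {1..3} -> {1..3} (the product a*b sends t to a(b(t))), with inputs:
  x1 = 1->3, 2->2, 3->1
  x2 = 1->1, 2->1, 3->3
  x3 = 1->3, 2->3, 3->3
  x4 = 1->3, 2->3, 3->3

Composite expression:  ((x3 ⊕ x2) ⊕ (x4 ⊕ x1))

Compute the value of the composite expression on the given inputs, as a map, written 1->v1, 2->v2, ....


1->3, 2->3, 3->3


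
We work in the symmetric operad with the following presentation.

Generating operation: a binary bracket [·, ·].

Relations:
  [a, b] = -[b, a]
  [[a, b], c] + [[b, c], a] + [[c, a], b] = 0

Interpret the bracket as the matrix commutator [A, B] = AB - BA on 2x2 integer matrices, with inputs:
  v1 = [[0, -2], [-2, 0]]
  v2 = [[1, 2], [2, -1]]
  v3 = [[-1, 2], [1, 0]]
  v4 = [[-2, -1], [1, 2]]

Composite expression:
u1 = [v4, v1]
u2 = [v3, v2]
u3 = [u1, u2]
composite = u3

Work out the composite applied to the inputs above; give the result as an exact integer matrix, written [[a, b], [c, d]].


[[-16, -80], [-64, 16]]

[v4, v1] = [[4, 8], [-8, -4]]
[v3, v2] = [[2, -6], [4, -2]]
[[v4, v1], [v3, v2]] = [[-16, -80], [-64, 16]]


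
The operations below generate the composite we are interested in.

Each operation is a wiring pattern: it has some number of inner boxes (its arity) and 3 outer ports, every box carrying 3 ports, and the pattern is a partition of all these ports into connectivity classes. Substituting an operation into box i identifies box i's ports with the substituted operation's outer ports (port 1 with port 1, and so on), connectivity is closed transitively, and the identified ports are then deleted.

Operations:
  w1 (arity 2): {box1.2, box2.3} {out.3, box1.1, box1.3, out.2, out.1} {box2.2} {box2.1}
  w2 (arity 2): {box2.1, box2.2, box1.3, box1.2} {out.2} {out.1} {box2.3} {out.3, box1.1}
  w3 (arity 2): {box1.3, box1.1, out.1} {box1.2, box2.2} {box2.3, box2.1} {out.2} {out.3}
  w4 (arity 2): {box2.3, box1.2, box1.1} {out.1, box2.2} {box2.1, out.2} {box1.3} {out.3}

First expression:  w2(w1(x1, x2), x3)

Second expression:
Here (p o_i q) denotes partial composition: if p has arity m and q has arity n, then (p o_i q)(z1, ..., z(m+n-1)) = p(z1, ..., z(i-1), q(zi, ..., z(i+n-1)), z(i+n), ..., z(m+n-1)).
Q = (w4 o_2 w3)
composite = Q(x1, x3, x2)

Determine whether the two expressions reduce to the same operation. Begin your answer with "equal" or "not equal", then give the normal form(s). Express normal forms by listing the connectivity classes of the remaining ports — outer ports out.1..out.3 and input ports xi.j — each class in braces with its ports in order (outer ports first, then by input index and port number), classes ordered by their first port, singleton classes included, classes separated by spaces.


not equal; first: {out.1} {out.2} {out.3, x1.1, x1.3, x3.1, x3.2} {x1.2, x2.3} {x2.1} {x2.2} {x3.3}; second: {out.1} {out.2, x3.1, x3.3} {out.3} {x1.1, x1.2} {x1.3} {x2.1, x2.3} {x2.2, x3.2}

Normal form of the first expression: {out.1} {out.2} {out.3, x1.1, x1.3, x3.1, x3.2} {x1.2, x2.3} {x2.1} {x2.2} {x3.3}
Normal form of the second expression: {out.1} {out.2, x3.1, x3.3} {out.3} {x1.1, x1.2} {x1.3} {x2.1, x2.3} {x2.2, x3.2}
The normal forms differ: not equal.


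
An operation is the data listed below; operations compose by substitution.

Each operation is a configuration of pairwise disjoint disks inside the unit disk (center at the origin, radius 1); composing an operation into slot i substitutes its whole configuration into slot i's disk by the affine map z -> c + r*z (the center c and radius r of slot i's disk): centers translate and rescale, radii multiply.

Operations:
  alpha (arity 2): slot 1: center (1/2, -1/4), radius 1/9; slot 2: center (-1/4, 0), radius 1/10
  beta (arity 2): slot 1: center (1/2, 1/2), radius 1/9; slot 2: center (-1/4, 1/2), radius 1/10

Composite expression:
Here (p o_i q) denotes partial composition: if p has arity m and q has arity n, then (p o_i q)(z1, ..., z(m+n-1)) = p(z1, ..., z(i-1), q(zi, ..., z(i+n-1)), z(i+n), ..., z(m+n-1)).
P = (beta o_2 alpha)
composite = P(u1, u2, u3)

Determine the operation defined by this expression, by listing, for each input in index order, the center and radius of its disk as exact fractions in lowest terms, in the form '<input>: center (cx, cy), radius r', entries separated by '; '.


u1: center (1/2, 1/2), radius 1/9; u2: center (-1/5, 19/40), radius 1/90; u3: center (-11/40, 1/2), radius 1/100


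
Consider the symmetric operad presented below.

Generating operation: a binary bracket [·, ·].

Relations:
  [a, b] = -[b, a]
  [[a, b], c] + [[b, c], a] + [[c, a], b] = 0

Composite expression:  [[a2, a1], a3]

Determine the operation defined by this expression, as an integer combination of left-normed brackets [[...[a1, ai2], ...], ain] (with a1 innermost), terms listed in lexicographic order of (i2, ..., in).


Skip Jacobi rewriting: expand, keep a1-initial words, read off terms.
Composite bracket: [[a2, a1], a3]
Full expansion: 4 signed words from ab - ba (2^2 = 4).
Keep just the words that open with a1:
  the word a1a2a3 carries sign -1 and contributes -[[a1, a2], a3]

-[[a1, a2], a3]


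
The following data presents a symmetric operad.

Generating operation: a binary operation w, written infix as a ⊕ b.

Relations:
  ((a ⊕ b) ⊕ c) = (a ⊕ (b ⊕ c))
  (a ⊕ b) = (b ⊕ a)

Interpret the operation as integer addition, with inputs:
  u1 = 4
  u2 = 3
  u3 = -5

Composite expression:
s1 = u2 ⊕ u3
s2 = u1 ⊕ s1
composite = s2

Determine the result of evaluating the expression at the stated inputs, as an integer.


(u2 ⊕ u3) = -2
(u1 ⊕ (u2 ⊕ u3)) = 2

2


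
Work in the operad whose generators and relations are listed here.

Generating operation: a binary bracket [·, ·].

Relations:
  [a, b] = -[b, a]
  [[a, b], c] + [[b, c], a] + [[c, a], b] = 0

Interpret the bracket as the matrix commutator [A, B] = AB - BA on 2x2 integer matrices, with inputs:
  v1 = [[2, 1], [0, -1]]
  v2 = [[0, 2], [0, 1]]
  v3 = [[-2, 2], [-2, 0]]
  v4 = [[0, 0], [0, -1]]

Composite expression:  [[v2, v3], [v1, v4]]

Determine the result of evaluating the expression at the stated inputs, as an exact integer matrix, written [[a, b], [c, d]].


[v2, v3] = [[-4, 2], [-2, 4]]
[v1, v4] = [[0, -1], [0, 0]]
[[v2, v3], [v1, v4]] = [[-2, 8], [0, 2]]

[[-2, 8], [0, 2]]


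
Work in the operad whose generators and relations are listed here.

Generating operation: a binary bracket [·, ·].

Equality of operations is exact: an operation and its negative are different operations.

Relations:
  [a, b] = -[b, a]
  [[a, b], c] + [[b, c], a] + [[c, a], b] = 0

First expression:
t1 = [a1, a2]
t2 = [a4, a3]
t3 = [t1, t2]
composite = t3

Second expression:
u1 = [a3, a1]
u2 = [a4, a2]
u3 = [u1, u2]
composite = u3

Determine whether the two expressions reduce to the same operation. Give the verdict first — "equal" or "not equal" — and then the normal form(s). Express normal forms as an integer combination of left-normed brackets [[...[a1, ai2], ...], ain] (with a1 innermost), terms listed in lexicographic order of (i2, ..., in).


not equal: they reduce to -[[[a1, a2], a3], a4] + [[[a1, a2], a4], a3] and [[[a1, a3], a2], a4] - [[[a1, a3], a4], a2]

In normal form, the first expression is -[[[a1, a2], a3], a4] + [[[a1, a2], a4], a3]
In normal form, the second expression is [[[a1, a3], a2], a4] - [[[a1, a3], a4], a2]
No match — not equal.


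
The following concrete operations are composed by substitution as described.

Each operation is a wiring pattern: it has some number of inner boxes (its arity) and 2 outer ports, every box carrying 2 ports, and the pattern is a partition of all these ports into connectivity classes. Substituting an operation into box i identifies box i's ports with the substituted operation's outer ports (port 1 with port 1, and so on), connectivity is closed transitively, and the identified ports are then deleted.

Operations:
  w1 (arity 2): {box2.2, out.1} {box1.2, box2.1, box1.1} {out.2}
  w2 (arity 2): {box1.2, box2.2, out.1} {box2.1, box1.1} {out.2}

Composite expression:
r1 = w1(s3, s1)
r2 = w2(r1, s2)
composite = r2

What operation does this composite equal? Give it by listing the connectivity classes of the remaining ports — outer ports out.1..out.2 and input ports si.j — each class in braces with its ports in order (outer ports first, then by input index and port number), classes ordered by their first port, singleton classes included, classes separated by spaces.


Reachability decides: close wires over w2-identified ports.
stage w1: inputs (s3, s1), connectivity {out.1, s1.2} {out.2} {s1.1, s3.1, s3.2}, out.j its boundary
stage w2: inputs (s3, s1, s2), connectivity {out.1, s2.2} {out.2} {s1.1, s3.1, s3.2} {s1.2, s2.1}, out.j its boundary

{out.1, s2.2} {out.2} {s1.1, s3.1, s3.2} {s1.2, s2.1}


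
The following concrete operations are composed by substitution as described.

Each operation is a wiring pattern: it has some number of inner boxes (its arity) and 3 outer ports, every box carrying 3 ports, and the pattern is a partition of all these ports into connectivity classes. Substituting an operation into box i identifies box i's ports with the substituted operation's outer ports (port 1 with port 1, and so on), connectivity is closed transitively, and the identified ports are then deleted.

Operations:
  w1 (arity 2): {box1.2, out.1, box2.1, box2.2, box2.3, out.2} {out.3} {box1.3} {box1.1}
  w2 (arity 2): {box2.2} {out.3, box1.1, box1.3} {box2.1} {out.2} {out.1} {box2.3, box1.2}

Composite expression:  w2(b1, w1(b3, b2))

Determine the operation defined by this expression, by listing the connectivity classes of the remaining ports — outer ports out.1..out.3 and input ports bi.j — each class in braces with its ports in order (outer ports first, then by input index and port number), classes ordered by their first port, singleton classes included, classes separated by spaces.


{out.1} {out.2} {out.3, b1.1, b1.3} {b1.2} {b2.1, b2.2, b2.3, b3.2} {b3.1} {b3.3}

Two ports join when wires chain via w2-identified ports.
through w1, on inputs (b3, b2): {out.1, out.2, b2.1, b2.2, b2.3, b3.2} {out.3} {b3.1} {b3.3} (out.j = stage outer ports)
through w2, on inputs (b1, b3, b2): {out.1} {out.2} {out.3, b1.1, b1.3} {b1.2} {b2.1, b2.2, b2.3, b3.2} {b3.1} {b3.3} (out.j = stage outer ports)


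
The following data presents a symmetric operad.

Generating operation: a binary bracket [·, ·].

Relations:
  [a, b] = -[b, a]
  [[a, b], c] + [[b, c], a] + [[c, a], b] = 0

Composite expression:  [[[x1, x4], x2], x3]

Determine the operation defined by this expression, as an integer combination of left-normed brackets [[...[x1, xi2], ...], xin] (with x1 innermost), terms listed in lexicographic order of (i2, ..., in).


[[[x1, x4], x2], x3]

Left-normed coefficients sit on the x1-initial expansion words.
Composite bracket: [[[x1, x4], x2], x3]
Each bracket splits as ab - ba, giving 8 signed words (2^3 = 8).
Collect the words opening with x1:
  sign of x1x4x2x3 is +1, so it contributes +[[[x1, x4], x2], x3]


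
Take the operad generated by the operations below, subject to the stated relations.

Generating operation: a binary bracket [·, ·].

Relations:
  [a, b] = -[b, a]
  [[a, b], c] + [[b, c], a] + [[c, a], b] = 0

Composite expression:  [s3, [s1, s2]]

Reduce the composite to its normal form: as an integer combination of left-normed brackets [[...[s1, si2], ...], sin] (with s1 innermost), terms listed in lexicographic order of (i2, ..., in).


In the tensor algebra, words opening s1 carry the s1-anchored form.
Composite bracket: [s3, [s1, s2]]
Applying ab - ba throughout gives 4 signed words (2^2 = 4).
Keep just the words that open with s1:
  sign of s1s2s3 is -1, so it contributes -[[s1, s2], s3]

-[[s1, s2], s3]


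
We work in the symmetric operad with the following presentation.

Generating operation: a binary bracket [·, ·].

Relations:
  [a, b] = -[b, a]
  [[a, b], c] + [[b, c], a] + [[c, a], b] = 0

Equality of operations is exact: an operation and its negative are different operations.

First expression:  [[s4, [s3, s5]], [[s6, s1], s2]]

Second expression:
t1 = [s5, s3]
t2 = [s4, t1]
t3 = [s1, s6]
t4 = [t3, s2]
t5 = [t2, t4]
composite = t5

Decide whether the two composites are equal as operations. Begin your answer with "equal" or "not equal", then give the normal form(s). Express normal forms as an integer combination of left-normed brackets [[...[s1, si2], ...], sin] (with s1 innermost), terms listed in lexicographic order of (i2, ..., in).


equal; both compose to -[[[[[s1, s6], s2], s3], s5], s4] + [[[[[s1, s6], s2], s4], s3], s5] - [[[[[s1, s6], s2], s4], s5], s3] + [[[[[s1, s6], s2], s5], s3], s4]

In normal form, the first expression is -[[[[[s1, s6], s2], s3], s5], s4] + [[[[[s1, s6], s2], s4], s3], s5] - [[[[[s1, s6], s2], s4], s5], s3] + [[[[[s1, s6], s2], s5], s3], s4]
In normal form, the second expression is -[[[[[s1, s6], s2], s3], s5], s4] + [[[[[s1, s6], s2], s4], s3], s5] - [[[[[s1, s6], s2], s4], s5], s3] + [[[[[s1, s6], s2], s5], s3], s4]
The normal forms match — equal.


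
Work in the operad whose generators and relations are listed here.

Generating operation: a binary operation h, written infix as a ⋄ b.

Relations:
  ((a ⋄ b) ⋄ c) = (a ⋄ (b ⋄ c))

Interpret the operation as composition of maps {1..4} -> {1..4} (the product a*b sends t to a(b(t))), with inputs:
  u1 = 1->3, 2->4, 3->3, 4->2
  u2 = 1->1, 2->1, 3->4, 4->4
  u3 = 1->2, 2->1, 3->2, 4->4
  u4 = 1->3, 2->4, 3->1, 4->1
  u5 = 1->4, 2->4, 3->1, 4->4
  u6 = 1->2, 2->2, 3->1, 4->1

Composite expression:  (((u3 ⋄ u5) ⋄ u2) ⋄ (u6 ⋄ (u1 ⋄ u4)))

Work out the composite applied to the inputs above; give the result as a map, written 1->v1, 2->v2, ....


(u3 ⋄ u5) = 1->4, 2->4, 3->2, 4->4
((u3 ⋄ u5) ⋄ u2) = 1->4, 2->4, 3->4, 4->4
(u1 ⋄ u4) = 1->3, 2->2, 3->3, 4->3
(u6 ⋄ (u1 ⋄ u4)) = 1->1, 2->2, 3->1, 4->1
(((u3 ⋄ u5) ⋄ u2) ⋄ (u6 ⋄ (u1 ⋄ u4))) = 1->4, 2->4, 3->4, 4->4

1->4, 2->4, 3->4, 4->4


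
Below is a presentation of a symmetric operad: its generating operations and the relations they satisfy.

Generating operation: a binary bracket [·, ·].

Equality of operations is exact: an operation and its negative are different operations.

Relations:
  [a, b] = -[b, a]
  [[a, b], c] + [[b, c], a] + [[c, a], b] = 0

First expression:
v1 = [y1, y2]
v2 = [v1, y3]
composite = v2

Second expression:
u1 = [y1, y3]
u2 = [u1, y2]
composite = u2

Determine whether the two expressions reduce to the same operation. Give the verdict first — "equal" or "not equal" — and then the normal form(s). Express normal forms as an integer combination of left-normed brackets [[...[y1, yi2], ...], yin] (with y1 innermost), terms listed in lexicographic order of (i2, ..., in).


not equal: they reduce to [[y1, y2], y3] and [[y1, y3], y2]

In normal form, the first expression is [[y1, y2], y3]
In normal form, the second expression is [[y1, y3], y2]
The normal forms differ: not equal.


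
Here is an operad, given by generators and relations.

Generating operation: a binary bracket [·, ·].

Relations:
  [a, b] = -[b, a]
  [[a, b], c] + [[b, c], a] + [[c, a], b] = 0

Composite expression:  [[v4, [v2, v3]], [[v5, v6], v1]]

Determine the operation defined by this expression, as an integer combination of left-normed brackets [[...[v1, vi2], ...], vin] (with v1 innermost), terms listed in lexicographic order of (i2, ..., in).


Expand each bracket as ab - ba; the v1-initial words give the coefficients.
Composite bracket: [[v4, [v2, v3]], [[v5, v6], v1]]
Each bracket splits as ab - ba, giving 32 signed words (2^5 = 32).
Coefficients come from the v1-initial words:
  from v1v5v6v2v3v4, sign -1: term -[[[[[v1, v5], v6], v2], v3], v4]
  from v1v5v6v3v2v4, sign +1: term +[[[[[v1, v5], v6], v3], v2], v4]
  from v1v5v6v4v2v3, sign +1: term +[[[[[v1, v5], v6], v4], v2], v3]
  from v1v5v6v4v3v2, sign -1: term -[[[[[v1, v5], v6], v4], v3], v2]
  from v1v6v5v2v3v4, sign +1: term +[[[[[v1, v6], v5], v2], v3], v4]
  from v1v6v5v3v2v4, sign -1: term -[[[[[v1, v6], v5], v3], v2], v4]
  from v1v6v5v4v2v3, sign -1: term -[[[[[v1, v6], v5], v4], v2], v3]
  from v1v6v5v4v3v2, sign +1: term +[[[[[v1, v6], v5], v4], v3], v2]

-[[[[[v1, v5], v6], v2], v3], v4] + [[[[[v1, v5], v6], v3], v2], v4] + [[[[[v1, v5], v6], v4], v2], v3] - [[[[[v1, v5], v6], v4], v3], v2] + [[[[[v1, v6], v5], v2], v3], v4] - [[[[[v1, v6], v5], v3], v2], v4] - [[[[[v1, v6], v5], v4], v2], v3] + [[[[[v1, v6], v5], v4], v3], v2]


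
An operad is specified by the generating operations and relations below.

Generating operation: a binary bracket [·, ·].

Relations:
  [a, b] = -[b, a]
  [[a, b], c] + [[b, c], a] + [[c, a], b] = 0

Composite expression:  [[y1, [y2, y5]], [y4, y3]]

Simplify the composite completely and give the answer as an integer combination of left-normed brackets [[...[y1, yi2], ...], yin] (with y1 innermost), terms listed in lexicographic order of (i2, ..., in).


-[[[[y1, y2], y5], y3], y4] + [[[[y1, y2], y5], y4], y3] + [[[[y1, y5], y2], y3], y4] - [[[[y1, y5], y2], y4], y3]

A multilinear Lie element is pinned by y1-initial words (y1 innermost).
Composite bracket: [[y1, [y2, y5]], [y4, y3]]
Under [a, b] = ab - ba we get 16 signed associative words (2^4 = 16).
The y1-initial words carry the normal form:
  y1y2y5y3y4 appears with sign -1, giving the term -[[[[y1, y2], y5], y3], y4]
  y1y2y5y4y3 appears with sign +1, giving the term +[[[[y1, y2], y5], y4], y3]
  y1y5y2y3y4 appears with sign +1, giving the term +[[[[y1, y5], y2], y3], y4]
  y1y5y2y4y3 appears with sign -1, giving the term -[[[[y1, y5], y2], y4], y3]


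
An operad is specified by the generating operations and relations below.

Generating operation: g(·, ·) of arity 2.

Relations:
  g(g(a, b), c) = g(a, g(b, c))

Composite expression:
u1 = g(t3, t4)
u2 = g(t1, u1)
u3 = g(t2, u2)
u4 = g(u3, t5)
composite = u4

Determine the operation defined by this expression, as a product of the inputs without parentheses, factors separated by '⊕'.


t2 ⊕ t1 ⊕ t3 ⊕ t4 ⊕ t5

Under associativity of g, the answer is the t's in reading order.
g(t3, t4) collapses to t3 ⊕ t4
g(t1, g(t3, t4)) collapses to t1 ⊕ t3 ⊕ t4
g(t2, g(t1, g(t3, t4))) collapses to t2 ⊕ t1 ⊕ t3 ⊕ t4
g(g(t2, g(t1, g(t3, t4))), t5) collapses to t2 ⊕ t1 ⊕ t3 ⊕ t4 ⊕ t5


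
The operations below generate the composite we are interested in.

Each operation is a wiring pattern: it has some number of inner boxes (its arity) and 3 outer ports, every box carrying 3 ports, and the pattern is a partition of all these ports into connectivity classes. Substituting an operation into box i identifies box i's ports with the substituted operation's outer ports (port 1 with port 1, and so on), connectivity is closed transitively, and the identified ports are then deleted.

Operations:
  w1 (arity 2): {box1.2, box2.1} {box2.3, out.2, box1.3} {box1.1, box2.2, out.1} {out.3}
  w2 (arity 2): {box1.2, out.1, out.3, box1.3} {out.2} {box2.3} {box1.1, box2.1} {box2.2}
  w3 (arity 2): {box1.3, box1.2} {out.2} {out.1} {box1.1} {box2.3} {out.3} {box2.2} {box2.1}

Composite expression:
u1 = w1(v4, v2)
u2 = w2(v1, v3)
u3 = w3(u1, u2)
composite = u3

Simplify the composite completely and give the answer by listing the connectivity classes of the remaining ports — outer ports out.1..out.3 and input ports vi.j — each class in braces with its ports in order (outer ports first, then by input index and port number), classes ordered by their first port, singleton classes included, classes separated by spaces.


Two ports join when wires chain via w3-identified ports.
stage w1: inputs (v4, v2), connectivity {out.1, v2.2, v4.1} {out.2, v2.3, v4.3} {out.3} {v2.1, v4.2}, out.j its boundary
stage w2: inputs (v1, v3), connectivity {out.1, out.3, v1.2, v1.3} {out.2} {v1.1, v3.1} {v3.2} {v3.3}, out.j its boundary
stage w3: inputs (v4, v2, v1, v3), connectivity {out.1} {out.2} {out.3} {v1.1, v3.1} {v1.2, v1.3} {v2.1, v4.2} {v2.2, v4.1} {v2.3, v4.3} {v3.2} {v3.3}, out.j its boundary

{out.1} {out.2} {out.3} {v1.1, v3.1} {v1.2, v1.3} {v2.1, v4.2} {v2.2, v4.1} {v2.3, v4.3} {v3.2} {v3.3}


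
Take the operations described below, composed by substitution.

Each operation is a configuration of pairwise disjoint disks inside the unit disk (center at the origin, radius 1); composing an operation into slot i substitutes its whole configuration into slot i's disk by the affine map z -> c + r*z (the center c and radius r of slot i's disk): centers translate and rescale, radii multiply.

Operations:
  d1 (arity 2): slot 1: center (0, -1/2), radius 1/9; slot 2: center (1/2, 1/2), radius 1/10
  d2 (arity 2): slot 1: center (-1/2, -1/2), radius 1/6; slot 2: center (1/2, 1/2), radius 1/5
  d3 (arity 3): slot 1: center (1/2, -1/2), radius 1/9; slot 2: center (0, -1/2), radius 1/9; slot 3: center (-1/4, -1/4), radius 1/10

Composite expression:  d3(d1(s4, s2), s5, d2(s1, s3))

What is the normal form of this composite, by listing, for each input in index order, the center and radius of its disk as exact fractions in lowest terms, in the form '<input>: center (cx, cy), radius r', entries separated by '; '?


Each s-disk chains the slot maps above it in d3; radii multiply.
s4 passes through 2 substitutions, ending at center (1/2, -5/9), radius 1/81
s2 passes through 2 substitutions, ending at center (5/9, -4/9), radius 1/90
s5 passes through 1 substitution, ending at center (0, -1/2), radius 1/9
s1 passes through 2 substitutions, ending at center (-3/10, -3/10), radius 1/60
s3 passes through 2 substitutions, ending at center (-1/5, -1/5), radius 1/50

s1: center (-3/10, -3/10), radius 1/60; s2: center (5/9, -4/9), radius 1/90; s3: center (-1/5, -1/5), radius 1/50; s4: center (1/2, -5/9), radius 1/81; s5: center (0, -1/2), radius 1/9


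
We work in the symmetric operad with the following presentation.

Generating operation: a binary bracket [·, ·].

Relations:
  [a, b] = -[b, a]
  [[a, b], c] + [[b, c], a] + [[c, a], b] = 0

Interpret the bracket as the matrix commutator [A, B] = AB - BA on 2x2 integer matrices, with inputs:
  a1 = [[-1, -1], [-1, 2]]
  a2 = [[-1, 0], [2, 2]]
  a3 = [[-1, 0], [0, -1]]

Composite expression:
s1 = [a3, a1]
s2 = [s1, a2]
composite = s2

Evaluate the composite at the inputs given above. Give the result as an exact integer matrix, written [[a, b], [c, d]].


[[0, 0], [0, 0]]

[a3, a1] = [[0, 0], [0, 0]]
[[a3, a1], a2] = [[0, 0], [0, 0]]


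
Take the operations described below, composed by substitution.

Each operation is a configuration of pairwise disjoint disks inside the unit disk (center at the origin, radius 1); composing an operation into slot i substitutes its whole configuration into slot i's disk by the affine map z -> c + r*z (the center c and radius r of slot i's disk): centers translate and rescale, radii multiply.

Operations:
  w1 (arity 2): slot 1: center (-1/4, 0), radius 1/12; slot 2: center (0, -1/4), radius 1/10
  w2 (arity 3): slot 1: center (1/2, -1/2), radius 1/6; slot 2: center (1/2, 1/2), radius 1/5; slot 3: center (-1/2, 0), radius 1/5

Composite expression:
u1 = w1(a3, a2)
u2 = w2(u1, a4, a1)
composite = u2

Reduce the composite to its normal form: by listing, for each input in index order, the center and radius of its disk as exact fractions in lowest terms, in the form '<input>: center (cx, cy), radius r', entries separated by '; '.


a1: center (-1/2, 0), radius 1/5; a2: center (1/2, -13/24), radius 1/60; a3: center (11/24, -1/2), radius 1/72; a4: center (1/2, 1/2), radius 1/5

Only the slot chain above each a matters under w2; compose those maps.
input a3: composing its 2 substitution steps yields center (11/24, -1/2), radius 1/72
input a2: composing its 2 substitution steps yields center (1/2, -13/24), radius 1/60
input a4: composing its 1 substitution step yields center (1/2, 1/2), radius 1/5
input a1: composing its 1 substitution step yields center (-1/2, 0), radius 1/5


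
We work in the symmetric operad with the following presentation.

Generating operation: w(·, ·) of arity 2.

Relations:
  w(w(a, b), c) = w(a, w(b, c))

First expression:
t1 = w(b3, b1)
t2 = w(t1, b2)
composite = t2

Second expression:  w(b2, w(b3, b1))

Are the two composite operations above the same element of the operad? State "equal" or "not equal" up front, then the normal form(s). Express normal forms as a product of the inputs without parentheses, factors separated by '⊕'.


not equal; the first gives b3 ⊕ b1 ⊕ b2 and the second b2 ⊕ b3 ⊕ b1

In normal form, the first expression is b3 ⊕ b1 ⊕ b2
In normal form, the second expression is b2 ⊕ b3 ⊕ b1
Different reductions; not equal.


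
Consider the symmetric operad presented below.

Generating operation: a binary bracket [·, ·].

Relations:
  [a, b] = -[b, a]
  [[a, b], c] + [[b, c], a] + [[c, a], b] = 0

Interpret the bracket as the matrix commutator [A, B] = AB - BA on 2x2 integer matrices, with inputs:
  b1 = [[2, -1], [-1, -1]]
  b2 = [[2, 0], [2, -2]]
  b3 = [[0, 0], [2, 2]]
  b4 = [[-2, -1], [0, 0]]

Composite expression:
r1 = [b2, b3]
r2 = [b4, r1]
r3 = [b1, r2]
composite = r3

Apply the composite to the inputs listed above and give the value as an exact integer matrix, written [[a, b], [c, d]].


[b2, b3] = [[0, 0], [-12, 0]]
[b4, [b2, b3]] = [[12, 0], [-24, -12]]
[b1, [b4, [b2, b3]]] = [[24, 24], [48, -24]]

[[24, 24], [48, -24]]


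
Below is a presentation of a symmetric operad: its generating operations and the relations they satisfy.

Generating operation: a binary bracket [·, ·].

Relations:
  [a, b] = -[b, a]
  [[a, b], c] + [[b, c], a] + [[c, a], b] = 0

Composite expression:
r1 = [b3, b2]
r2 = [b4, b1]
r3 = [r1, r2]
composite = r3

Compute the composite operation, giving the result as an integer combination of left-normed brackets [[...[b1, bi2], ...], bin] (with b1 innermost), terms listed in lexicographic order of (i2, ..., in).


-[[[b1, b4], b2], b3] + [[[b1, b4], b3], b2]

A multilinear Lie element is pinned by b1-initial words (b1 innermost).
Composite bracket: [[b3, b2], [b4, b1]]
Each bracket splits as ab - ba, giving 8 signed words (2^3 = 8).
Coefficients come from the b1-initial words:
  b1b4b2b3 appears with sign -1, giving the term -[[[b1, b4], b2], b3]
  b1b4b3b2 appears with sign +1, giving the term +[[[b1, b4], b3], b2]


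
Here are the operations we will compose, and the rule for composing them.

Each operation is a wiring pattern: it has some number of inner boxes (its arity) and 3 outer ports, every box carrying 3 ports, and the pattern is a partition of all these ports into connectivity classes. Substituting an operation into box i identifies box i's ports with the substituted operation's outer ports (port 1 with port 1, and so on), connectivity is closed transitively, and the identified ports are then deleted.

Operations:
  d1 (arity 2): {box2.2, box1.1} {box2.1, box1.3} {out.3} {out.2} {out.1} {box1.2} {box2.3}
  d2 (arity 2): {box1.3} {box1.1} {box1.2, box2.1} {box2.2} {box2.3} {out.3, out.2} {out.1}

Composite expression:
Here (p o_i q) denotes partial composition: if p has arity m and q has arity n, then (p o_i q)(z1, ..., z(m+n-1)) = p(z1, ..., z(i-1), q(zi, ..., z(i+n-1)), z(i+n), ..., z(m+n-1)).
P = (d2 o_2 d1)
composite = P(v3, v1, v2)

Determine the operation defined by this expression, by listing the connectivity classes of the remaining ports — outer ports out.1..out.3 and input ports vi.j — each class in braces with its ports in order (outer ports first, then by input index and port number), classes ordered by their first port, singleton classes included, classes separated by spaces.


{out.1} {out.2, out.3} {v1.1, v2.2} {v1.2} {v1.3, v2.1} {v2.3} {v3.1} {v3.2} {v3.3}

After gluing at d2, chains via deleted ports link the v-ports.
d1 over (v1, v2) gives {out.1} {out.2} {out.3} {v1.1, v2.2} {v1.2} {v1.3, v2.1} {v2.3}, out.j being that stage's outer ports
d2 over (v3, v1, v2) gives {out.1} {out.2, out.3} {v1.1, v2.2} {v1.2} {v1.3, v2.1} {v2.3} {v3.1} {v3.2} {v3.3}, out.j being that stage's outer ports


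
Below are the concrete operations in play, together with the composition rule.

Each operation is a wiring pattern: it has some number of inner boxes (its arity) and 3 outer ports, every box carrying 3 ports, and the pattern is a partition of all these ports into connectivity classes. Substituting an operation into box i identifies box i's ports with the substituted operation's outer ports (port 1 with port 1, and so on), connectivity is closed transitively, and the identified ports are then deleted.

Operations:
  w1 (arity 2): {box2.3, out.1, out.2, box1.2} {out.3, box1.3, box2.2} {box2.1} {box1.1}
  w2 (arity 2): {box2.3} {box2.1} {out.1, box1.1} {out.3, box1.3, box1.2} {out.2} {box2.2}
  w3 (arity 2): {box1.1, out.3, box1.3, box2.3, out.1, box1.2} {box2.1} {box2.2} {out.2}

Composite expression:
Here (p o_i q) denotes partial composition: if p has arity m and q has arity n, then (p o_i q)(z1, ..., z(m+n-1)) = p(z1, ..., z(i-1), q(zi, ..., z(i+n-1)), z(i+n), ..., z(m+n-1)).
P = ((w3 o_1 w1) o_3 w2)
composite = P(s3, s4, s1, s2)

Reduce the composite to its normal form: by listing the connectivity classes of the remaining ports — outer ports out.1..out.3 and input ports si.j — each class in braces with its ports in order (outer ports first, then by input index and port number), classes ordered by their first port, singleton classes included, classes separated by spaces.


Connectivity passes through glued w3-boundaries; trace each wire chain.
stage w1: inputs (s3, s4), connectivity {out.1, out.2, s3.2, s4.3} {out.3, s3.3, s4.2} {s3.1} {s4.1}, out.j its boundary
stage w2: inputs (s1, s2), connectivity {out.1, s1.1} {out.2} {out.3, s1.2, s1.3} {s2.1} {s2.2} {s2.3}, out.j its boundary
stage w3: inputs (s3, s4, s1, s2), connectivity {out.1, out.3, s1.2, s1.3, s3.2, s3.3, s4.2, s4.3} {out.2} {s1.1} {s2.1} {s2.2} {s2.3} {s3.1} {s4.1}, out.j its boundary

{out.1, out.3, s1.2, s1.3, s3.2, s3.3, s4.2, s4.3} {out.2} {s1.1} {s2.1} {s2.2} {s2.3} {s3.1} {s4.1}


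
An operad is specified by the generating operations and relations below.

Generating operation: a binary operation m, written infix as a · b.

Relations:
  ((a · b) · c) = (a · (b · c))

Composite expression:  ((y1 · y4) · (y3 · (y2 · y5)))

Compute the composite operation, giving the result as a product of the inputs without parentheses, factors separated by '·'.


y1 · y4 · y3 · y2 · y5


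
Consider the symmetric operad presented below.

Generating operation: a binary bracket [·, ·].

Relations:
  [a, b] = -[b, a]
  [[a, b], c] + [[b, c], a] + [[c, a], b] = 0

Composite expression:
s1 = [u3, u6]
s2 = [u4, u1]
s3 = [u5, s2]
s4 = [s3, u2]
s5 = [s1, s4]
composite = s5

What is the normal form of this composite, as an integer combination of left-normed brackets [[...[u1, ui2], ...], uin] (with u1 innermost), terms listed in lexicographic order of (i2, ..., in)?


Left-normed coefficients sit on the u1-initial expansion words.
Composite bracket: [[u3, u6], [[u5, [u4, u1]], u2]]
Expanding via [a, b] = ab - ba: 32 signed words (2^5 = 32).
Only words starting with u1 matter:
  word u1u4u5u2u3u6 has sign -1, contributing -[[[[[u1, u4], u5], u2], u3], u6]
  word u1u4u5u2u6u3 has sign +1, contributing +[[[[[u1, u4], u5], u2], u6], u3]

-[[[[[u1, u4], u5], u2], u3], u6] + [[[[[u1, u4], u5], u2], u6], u3]


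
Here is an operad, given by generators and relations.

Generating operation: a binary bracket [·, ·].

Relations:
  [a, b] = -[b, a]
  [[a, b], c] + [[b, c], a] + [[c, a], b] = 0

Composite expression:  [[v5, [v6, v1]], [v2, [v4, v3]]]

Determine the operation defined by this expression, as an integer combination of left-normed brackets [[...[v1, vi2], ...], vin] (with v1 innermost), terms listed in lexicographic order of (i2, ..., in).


-[[[[[v1, v6], v5], v2], v3], v4] + [[[[[v1, v6], v5], v2], v4], v3] + [[[[[v1, v6], v5], v3], v4], v2] - [[[[[v1, v6], v5], v4], v3], v2]

A multilinear Lie element is pinned by v1-initial words (v1 innermost).
Composite bracket: [[v5, [v6, v1]], [v2, [v4, v3]]]
Applying ab - ba throughout gives 32 signed words (2^5 = 32).
Keep just the words that open with v1:
  word v1v6v5v2v3v4 has sign -1, contributing -[[[[[v1, v6], v5], v2], v3], v4]
  word v1v6v5v2v4v3 has sign +1, contributing +[[[[[v1, v6], v5], v2], v4], v3]
  word v1v6v5v3v4v2 has sign +1, contributing +[[[[[v1, v6], v5], v3], v4], v2]
  word v1v6v5v4v3v2 has sign -1, contributing -[[[[[v1, v6], v5], v4], v3], v2]


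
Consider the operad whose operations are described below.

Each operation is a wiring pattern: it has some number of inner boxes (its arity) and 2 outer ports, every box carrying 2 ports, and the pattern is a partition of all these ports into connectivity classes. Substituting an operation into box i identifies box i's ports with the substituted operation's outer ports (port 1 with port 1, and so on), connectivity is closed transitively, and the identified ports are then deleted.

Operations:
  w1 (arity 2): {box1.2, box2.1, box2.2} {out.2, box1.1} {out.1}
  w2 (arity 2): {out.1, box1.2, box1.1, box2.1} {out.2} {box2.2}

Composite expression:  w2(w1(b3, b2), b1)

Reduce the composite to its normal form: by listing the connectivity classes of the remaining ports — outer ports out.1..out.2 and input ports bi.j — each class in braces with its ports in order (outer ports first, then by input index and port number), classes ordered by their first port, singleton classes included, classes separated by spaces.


{out.1, b1.1, b3.1} {out.2} {b1.2} {b2.1, b2.2, b3.2}


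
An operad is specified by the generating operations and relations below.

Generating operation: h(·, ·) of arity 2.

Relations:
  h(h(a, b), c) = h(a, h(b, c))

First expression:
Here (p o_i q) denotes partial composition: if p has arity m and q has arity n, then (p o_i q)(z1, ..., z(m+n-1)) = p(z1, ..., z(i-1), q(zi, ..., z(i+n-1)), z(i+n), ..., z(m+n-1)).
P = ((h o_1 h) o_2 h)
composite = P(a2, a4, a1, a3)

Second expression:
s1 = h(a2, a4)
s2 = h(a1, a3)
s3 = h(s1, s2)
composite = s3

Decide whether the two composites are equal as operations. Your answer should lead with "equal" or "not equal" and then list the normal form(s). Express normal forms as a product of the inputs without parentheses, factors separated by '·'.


equal — both sides give a2 · a4 · a1 · a3

The first expression reduces to a2 · a4 · a1 · a3
The second expression reduces to a2 · a4 · a1 · a3
The normal forms match — equal.


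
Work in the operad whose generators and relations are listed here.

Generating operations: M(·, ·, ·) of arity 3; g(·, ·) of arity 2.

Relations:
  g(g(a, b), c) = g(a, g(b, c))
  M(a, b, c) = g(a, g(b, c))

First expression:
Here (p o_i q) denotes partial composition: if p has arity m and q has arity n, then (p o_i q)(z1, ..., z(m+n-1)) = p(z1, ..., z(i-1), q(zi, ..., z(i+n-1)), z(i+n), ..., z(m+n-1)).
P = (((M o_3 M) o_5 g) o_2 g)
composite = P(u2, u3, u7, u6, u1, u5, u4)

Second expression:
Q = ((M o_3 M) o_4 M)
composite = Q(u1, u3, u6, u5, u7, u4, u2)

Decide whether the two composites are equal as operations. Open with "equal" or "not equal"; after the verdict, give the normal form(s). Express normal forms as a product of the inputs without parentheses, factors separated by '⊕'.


not equal — first u2 ⊕ u3 ⊕ u7 ⊕ u6 ⊕ u1 ⊕ u5 ⊕ u4, second u1 ⊕ u3 ⊕ u6 ⊕ u5 ⊕ u7 ⊕ u4 ⊕ u2


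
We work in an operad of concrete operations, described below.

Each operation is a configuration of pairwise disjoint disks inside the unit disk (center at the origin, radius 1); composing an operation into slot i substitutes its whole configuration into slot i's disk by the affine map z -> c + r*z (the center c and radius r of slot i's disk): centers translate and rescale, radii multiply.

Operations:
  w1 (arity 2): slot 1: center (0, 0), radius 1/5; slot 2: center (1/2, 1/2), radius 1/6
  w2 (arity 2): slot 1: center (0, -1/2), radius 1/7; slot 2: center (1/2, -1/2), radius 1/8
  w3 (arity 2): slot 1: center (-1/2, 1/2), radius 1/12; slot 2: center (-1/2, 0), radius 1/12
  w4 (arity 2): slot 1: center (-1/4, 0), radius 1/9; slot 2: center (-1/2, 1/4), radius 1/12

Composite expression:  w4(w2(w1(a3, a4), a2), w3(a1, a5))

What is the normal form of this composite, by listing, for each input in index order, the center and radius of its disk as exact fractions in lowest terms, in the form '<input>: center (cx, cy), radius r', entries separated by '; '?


a1: center (-13/24, 7/24), radius 1/144; a2: center (-7/36, -1/18), radius 1/72; a3: center (-1/4, -1/18), radius 1/315; a4: center (-61/252, -1/21), radius 1/378; a5: center (-13/24, 1/4), radius 1/144


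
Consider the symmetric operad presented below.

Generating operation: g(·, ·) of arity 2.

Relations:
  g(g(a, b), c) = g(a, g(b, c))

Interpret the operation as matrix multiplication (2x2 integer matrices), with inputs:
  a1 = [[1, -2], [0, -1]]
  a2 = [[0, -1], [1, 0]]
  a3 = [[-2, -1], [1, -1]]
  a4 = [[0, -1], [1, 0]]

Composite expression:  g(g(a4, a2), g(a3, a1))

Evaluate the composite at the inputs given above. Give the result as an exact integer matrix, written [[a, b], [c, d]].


[[2, -5], [-1, 1]]

g(a4, a2) = [[-1, 0], [0, -1]]
g(a3, a1) = [[-2, 5], [1, -1]]
g(g(a4, a2), g(a3, a1)) = [[2, -5], [-1, 1]]


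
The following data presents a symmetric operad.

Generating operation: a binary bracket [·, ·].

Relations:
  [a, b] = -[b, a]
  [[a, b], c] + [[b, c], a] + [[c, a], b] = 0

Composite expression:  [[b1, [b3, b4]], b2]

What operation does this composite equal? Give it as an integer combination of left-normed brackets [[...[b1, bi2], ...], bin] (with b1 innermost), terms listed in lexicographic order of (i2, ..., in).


Skip Jacobi rewriting: expand, keep b1-initial words, read off terms.
Composite bracket: [[b1, [b3, b4]], b2]
Full expansion: 8 signed words from ab - ba (2^3 = 8).
Collect the words opening with b1:
  the word b1b3b4b2 carries sign +1 and contributes +[[[b1, b3], b4], b2]
  the word b1b4b3b2 carries sign -1 and contributes -[[[b1, b4], b3], b2]

[[[b1, b3], b4], b2] - [[[b1, b4], b3], b2]


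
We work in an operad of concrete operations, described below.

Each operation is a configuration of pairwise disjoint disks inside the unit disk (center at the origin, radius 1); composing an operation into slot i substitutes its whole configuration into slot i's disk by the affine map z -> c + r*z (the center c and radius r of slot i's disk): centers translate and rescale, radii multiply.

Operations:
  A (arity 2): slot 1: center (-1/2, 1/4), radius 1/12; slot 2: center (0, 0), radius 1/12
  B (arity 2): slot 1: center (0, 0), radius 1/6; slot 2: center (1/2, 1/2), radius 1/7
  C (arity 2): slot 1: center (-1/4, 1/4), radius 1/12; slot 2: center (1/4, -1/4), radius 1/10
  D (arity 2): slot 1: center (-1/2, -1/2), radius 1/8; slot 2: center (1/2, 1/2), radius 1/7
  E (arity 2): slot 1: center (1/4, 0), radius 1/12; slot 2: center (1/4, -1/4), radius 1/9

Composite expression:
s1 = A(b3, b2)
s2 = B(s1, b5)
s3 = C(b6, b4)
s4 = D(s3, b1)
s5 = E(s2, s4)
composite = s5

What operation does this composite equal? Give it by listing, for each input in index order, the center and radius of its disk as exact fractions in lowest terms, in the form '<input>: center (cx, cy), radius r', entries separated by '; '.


Below E, radii multiply path by path; the b-disk centers shift.
input b3: applying the 3 nested substitutions gives center (35/144, 1/288), radius 1/864
input b2: applying the 3 nested substitutions gives center (1/4, 0), radius 1/864
input b5: applying the 2 nested substitutions gives center (7/24, 1/24), radius 1/84
input b6: applying the 3 nested substitutions gives center (55/288, -29/96), radius 1/864
input b4: applying the 3 nested substitutions gives center (19/96, -89/288), radius 1/720
input b1: applying the 2 nested substitutions gives center (11/36, -7/36), radius 1/63

b1: center (11/36, -7/36), radius 1/63; b2: center (1/4, 0), radius 1/864; b3: center (35/144, 1/288), radius 1/864; b4: center (19/96, -89/288), radius 1/720; b5: center (7/24, 1/24), radius 1/84; b6: center (55/288, -29/96), radius 1/864
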